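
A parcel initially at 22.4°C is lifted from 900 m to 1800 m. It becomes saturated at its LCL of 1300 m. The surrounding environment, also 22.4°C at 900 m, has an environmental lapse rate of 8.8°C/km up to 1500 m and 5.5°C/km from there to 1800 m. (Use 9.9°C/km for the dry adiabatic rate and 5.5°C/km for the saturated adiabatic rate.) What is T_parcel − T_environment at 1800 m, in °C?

+0.22°C (parcel warmer than environment)

Parcel:
  900 → 1300 m (dry, 9.9°C/km): ΔT = -9.9 × 0.4 = -3.96°C → T = 18.44°C
  1300 → 1800 m (saturated, 5.5°C/km): ΔT = -5.5 × 0.5 = -2.75°C → T = 15.69°C
Environment:
  900 → 1500 m (environment, lower layer, 8.8°C/km): ΔT = -8.8 × 0.6 = -5.28°C → T = 17.12°C
  1500 → 1800 m (environment, upper layer, 5.5°C/km): ΔT = -5.5 × 0.3 = -1.65°C → T = 15.47°C
T_parcel − T_env = 15.69 − 15.47 = +0.22°C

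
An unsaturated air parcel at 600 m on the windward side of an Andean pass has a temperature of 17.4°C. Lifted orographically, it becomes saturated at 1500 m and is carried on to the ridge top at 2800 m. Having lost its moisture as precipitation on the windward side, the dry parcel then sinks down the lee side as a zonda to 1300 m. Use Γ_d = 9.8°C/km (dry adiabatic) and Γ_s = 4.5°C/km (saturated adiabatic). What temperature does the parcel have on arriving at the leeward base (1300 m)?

17.43°C

600–1500 m, dry: Δz = 0.9 km ⇒ ΔT = -8.82°C; T = 8.58°C
1500–2800 m, saturated: Δz = 1.3 km ⇒ ΔT = -5.85°C; T = 2.73°C
2800–1300 m, dry descent: Δz = 1.5 km ⇒ ΔT = +14.7°C; T = 17.43°C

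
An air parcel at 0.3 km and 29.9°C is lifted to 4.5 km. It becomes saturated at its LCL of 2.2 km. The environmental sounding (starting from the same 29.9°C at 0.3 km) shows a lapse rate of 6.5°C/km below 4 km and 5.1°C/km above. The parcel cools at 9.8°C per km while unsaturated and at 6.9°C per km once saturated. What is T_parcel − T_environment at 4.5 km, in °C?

-7.89°C (parcel cooler than environment)

Parcel:
  300 → 2200 m (dry, 9.8°C/km): ΔT = -9.8 × 1.9 = -18.62°C → T = 11.28°C
  2200 → 4500 m (saturated, 6.9°C/km): ΔT = -6.9 × 2.3 = -15.87°C → T = -4.59°C
Environment:
  300 → 4000 m (environment, lower layer, 6.5°C/km): ΔT = -6.5 × 3.7 = -24.05°C → T = 5.85°C
  4000 → 4500 m (environment, upper layer, 5.1°C/km): ΔT = -5.1 × 0.5 = -2.55°C → T = 3.3°C
T_parcel − T_env = -4.59 − 3.3 = -7.89°C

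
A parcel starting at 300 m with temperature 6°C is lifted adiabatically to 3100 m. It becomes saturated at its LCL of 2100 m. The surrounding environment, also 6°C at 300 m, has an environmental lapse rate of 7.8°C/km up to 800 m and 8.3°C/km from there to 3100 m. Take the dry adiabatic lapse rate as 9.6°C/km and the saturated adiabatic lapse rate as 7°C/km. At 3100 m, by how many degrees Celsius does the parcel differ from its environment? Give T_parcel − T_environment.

Parcel:
  300 → 2100 m (dry, 9.6°C/km): ΔT = -9.6 × 1.8 = -17.28°C → T = -11.28°C
  2100 → 3100 m (saturated, 7°C/km): ΔT = -7 × 1 = -7°C → T = -18.28°C
Environment:
  300 → 800 m (environment, lower layer, 7.8°C/km): ΔT = -7.8 × 0.5 = -3.9°C → T = 2.1°C
  800 → 3100 m (environment, upper layer, 8.3°C/km): ΔT = -8.3 × 2.3 = -19.09°C → T = -16.99°C
T_parcel − T_env = -18.28 − (-16.99) = -1.29°C

-1.29°C (parcel cooler than environment)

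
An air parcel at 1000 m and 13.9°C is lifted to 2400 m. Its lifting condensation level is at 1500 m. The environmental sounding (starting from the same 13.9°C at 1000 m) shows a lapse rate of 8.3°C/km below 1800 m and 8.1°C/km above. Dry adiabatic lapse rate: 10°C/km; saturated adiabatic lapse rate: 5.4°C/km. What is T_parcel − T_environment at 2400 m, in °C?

+1.64°C (parcel warmer than environment)

Parcel:
  1000 → 1500 m (dry, 10°C/km): ΔT = -10 × 0.5 = -5°C → T = 8.9°C
  1500 → 2400 m (saturated, 5.4°C/km): ΔT = -5.4 × 0.9 = -4.86°C → T = 4.04°C
Environment:
  1000 → 1800 m (environment, lower layer, 8.3°C/km): ΔT = -8.3 × 0.8 = -6.64°C → T = 7.26°C
  1800 → 2400 m (environment, upper layer, 8.1°C/km): ΔT = -8.1 × 0.6 = -4.86°C → T = 2.4°C
T_parcel − T_env = 4.04 − 2.4 = +1.64°C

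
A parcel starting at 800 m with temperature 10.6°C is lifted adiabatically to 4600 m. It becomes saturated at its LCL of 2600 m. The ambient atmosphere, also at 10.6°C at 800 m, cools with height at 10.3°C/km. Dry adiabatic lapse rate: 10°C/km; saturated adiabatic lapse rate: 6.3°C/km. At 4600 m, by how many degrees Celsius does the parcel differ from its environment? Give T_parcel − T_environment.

+8.54°C (parcel warmer than environment)

Parcel:
  From 800 m to 2600 m (dry): cools by 10 × 1.8 = 18°C, giving -7.4°C.
  From 2600 m to 4600 m (saturated): cools by 6.3 × 2 = 12.6°C, giving -20°C.
Environment:
  From 800 m to 4600 m (environment): cools by 10.3 × 3.8 = 39.14°C, giving -28.54°C.
T_parcel − T_env = -20 − (-28.54) = +8.54°C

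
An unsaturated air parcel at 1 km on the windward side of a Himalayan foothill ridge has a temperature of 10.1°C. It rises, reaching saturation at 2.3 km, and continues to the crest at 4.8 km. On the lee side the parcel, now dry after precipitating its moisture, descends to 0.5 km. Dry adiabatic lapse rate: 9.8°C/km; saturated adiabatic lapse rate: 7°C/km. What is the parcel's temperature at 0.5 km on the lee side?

1000 → 2300 m (dry, 9.8°C/km): ΔT = -9.8 × 1.3 = -12.74°C → T = -2.64°C
2300 → 4800 m (saturated, 7°C/km): ΔT = -7 × 2.5 = -17.5°C → T = -20.14°C
4800 → 500 m (dry descent, 9.8°C/km): ΔT = +9.8 × 4.3 = +42.14°C → T = 22°C

22°C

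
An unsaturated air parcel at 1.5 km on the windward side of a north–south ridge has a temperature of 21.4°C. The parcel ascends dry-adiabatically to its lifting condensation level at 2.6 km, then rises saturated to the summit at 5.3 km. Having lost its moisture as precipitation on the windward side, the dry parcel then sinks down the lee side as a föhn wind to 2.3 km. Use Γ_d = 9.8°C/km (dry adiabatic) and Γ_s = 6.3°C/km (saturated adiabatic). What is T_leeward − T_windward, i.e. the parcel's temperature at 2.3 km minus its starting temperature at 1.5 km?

From 1500 m to 2600 m (dry): cools by 9.8 × 1.1 = 10.78°C, giving 10.62°C.
From 2600 m to 5300 m (saturated): cools by 6.3 × 2.7 = 17.01°C, giving -6.39°C.
From 5300 m to 2300 m (dry descent): warms by 9.8 × 3 = 29.4°C, giving 23.01°C.
Net change vs windward start: 23.01 − 21.4 = +1.61°C

+1.61°C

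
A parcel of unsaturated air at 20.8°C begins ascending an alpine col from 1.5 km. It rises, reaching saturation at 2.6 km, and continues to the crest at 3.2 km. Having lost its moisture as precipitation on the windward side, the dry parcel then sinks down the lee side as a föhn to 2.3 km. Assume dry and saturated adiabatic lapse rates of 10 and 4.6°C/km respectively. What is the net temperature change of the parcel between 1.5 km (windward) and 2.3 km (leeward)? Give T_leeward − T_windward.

1500 → 2600 m (dry, 10°C/km): ΔT = -10 × 1.1 = -11°C → T = 9.8°C
2600 → 3200 m (saturated, 4.6°C/km): ΔT = -4.6 × 0.6 = -2.76°C → T = 7.04°C
3200 → 2300 m (dry descent, 10°C/km): ΔT = +10 × 0.9 = +9°C → T = 16.04°C
Net change vs windward start: 16.04 − 20.8 = -4.76°C

-4.76°C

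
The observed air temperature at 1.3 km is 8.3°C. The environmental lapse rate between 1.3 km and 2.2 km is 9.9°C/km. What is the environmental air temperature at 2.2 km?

Environmental to 2200 m: -9.9 × 0.9 km = -8.91°C, so T = -0.61°C.

-0.61°C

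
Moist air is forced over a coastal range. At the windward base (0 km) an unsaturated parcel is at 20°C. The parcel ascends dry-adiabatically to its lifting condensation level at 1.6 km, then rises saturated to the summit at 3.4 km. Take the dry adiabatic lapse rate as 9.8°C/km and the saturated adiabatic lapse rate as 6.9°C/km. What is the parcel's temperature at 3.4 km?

-8.1°C

Dry to 1600 m: -9.8 × 1.6 km = -15.68°C, so T = 4.32°C.
Saturated to 3400 m: -6.9 × 1.8 km = -12.42°C, so T = -8.1°C.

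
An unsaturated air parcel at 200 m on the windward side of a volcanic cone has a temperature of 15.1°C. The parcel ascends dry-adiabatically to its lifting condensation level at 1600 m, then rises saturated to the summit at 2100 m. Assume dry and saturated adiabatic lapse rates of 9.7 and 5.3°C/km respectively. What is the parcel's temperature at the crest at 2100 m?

-1.13°C

200 → 1600 m (dry, 9.7°C/km): ΔT = -9.7 × 1.4 = -13.58°C → T = 1.52°C
1600 → 2100 m (saturated, 5.3°C/km): ΔT = -5.3 × 0.5 = -2.65°C → T = -1.13°C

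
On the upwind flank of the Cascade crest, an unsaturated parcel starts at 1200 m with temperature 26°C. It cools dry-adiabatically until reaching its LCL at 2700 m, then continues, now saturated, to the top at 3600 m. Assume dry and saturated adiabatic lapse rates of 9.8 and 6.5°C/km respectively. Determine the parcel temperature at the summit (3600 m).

From 1200 m to 2700 m (dry): cools by 9.8 × 1.5 = 14.7°C, giving 11.3°C.
From 2700 m to 3600 m (saturated): cools by 6.5 × 0.9 = 5.85°C, giving 5.45°C.

5.45°C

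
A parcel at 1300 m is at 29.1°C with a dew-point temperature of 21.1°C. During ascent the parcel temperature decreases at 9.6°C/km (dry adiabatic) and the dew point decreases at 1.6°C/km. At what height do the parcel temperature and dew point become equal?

2300 m

T and T_d converge at 9.6 − 1.6 = 8°C per km
Height above start = (29.1 − 21.1) / 8 = 1 km
LCL altitude = 1300 m + 1000 m = 2300 m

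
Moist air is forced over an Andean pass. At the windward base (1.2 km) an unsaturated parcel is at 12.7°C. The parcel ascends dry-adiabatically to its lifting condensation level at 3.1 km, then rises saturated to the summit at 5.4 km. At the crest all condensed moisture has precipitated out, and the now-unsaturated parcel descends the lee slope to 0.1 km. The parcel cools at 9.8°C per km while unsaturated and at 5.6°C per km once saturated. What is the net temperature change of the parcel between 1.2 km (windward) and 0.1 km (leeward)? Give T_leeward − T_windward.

+20.44°C

1200–3100 m, dry: Δz = 1.9 km ⇒ ΔT = -18.62°C; T = -5.92°C
3100–5400 m, saturated: Δz = 2.3 km ⇒ ΔT = -12.88°C; T = -18.8°C
5400–100 m, dry descent: Δz = 5.3 km ⇒ ΔT = +51.94°C; T = 33.14°C
Net change vs windward start: 33.14 − 12.7 = +20.44°C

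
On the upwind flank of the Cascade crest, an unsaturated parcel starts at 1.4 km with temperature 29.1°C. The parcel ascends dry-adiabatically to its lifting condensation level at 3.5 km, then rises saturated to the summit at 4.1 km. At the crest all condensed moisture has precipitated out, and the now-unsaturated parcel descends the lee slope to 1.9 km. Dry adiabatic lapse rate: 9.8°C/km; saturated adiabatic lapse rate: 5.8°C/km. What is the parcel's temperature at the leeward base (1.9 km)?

26.6°C

From 1400 m to 3500 m (dry): cools by 9.8 × 2.1 = 20.58°C, giving 8.52°C.
From 3500 m to 4100 m (saturated): cools by 5.8 × 0.6 = 3.48°C, giving 5.04°C.
From 4100 m to 1900 m (dry descent): warms by 9.8 × 2.2 = 21.56°C, giving 26.6°C.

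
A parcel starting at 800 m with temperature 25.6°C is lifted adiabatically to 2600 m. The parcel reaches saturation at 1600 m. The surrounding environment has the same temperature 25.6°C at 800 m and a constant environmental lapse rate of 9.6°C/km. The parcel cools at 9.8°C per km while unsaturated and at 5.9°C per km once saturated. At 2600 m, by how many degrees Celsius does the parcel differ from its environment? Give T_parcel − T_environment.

+3.54°C (parcel warmer than environment)

Parcel:
  Dry to 1600 m: -9.8 × 0.8 km = -7.84°C, so T = 17.76°C.
  Saturated to 2600 m: -5.9 × 1 km = -5.9°C, so T = 11.86°C.
Environment:
  Environment to 2600 m: -9.6 × 1.8 km = -17.28°C, so T = 8.32°C.
T_parcel − T_env = 11.86 − 8.32 = +3.54°C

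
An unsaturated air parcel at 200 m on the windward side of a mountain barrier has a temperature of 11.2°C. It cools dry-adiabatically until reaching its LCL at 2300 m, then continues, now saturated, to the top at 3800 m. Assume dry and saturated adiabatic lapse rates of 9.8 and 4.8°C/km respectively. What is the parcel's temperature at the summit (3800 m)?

From 200 m to 2300 m (dry): cools by 9.8 × 2.1 = 20.58°C, giving -9.38°C.
From 2300 m to 3800 m (saturated): cools by 4.8 × 1.5 = 7.2°C, giving -16.58°C.

-16.58°C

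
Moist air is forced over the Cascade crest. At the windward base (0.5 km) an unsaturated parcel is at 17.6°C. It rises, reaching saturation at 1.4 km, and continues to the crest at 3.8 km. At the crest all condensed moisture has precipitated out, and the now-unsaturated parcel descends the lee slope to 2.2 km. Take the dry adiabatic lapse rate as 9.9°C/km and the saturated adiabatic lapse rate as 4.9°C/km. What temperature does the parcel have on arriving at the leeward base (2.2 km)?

500–1400 m, dry: Δz = 0.9 km ⇒ ΔT = -8.91°C; T = 8.69°C
1400–3800 m, saturated: Δz = 2.4 km ⇒ ΔT = -11.76°C; T = -3.07°C
3800–2200 m, dry descent: Δz = 1.6 km ⇒ ΔT = +15.84°C; T = 12.77°C

12.77°C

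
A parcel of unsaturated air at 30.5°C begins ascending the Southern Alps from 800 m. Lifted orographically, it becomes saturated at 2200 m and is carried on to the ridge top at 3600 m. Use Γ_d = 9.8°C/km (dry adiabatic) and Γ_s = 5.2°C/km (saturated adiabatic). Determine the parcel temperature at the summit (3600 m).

From 800 m to 2200 m (dry): cools by 9.8 × 1.4 = 13.72°C, giving 16.78°C.
From 2200 m to 3600 m (saturated): cools by 5.2 × 1.4 = 7.28°C, giving 9.5°C.

9.5°C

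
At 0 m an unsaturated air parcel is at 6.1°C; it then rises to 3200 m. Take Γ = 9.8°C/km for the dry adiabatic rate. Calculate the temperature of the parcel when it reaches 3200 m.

-25.26°C

0 → 3200 m (dry adiabatic, 9.8°C/km): ΔT = -9.8 × 3.2 = -31.36°C → T = -25.26°C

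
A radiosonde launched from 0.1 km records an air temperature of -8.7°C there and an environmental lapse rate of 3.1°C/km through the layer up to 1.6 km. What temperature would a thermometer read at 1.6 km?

100 → 1600 m (environmental, 3.1°C/km): ΔT = -3.1 × 1.5 = -4.65°C → T = -13.35°C

-13.35°C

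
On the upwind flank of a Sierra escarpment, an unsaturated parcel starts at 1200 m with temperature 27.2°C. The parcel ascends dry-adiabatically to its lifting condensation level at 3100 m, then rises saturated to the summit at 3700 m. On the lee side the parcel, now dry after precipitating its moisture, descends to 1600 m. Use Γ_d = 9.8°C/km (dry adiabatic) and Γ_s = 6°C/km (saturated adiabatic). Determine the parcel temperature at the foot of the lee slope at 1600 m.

1200–3100 m, dry: Δz = 1.9 km ⇒ ΔT = -18.62°C; T = 8.58°C
3100–3700 m, saturated: Δz = 0.6 km ⇒ ΔT = -3.6°C; T = 4.98°C
3700–1600 m, dry descent: Δz = 2.1 km ⇒ ΔT = +20.58°C; T = 25.56°C

25.56°C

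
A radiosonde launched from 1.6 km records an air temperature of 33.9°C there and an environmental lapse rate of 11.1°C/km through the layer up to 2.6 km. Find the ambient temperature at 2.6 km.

22.8°C

From 1600 m to 2600 m (environmental): cools by 11.1 × 1 = 11.1°C, giving 22.8°C.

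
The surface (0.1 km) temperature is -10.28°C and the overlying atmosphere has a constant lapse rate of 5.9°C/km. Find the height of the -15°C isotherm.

0.9 km

Height above start = (-10.28 − (-15)) / 5.9 = 0.8 km
Altitude = 100 m + 800 m = 900 m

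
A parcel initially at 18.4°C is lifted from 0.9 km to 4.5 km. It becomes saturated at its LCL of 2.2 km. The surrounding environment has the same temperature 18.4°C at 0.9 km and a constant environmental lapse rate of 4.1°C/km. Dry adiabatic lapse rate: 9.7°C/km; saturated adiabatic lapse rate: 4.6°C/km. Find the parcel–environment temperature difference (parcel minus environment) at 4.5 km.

Parcel:
  Dry to 2200 m: -9.7 × 1.3 km = -12.61°C, so T = 5.79°C.
  Saturated to 4500 m: -4.6 × 2.3 km = -10.58°C, so T = -4.79°C.
Environment:
  Environment to 4500 m: -4.1 × 3.6 km = -14.76°C, so T = 3.64°C.
T_parcel − T_env = -4.79 − 3.64 = -8.43°C

-8.43°C (parcel cooler than environment)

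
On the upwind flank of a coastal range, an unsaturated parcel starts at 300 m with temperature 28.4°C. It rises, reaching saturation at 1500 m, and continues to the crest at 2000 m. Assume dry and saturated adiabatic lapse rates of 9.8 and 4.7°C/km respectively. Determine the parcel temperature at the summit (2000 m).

300–1500 m, dry: Δz = 1.2 km ⇒ ΔT = -11.76°C; T = 16.64°C
1500–2000 m, saturated: Δz = 0.5 km ⇒ ΔT = -2.35°C; T = 14.29°C

14.29°C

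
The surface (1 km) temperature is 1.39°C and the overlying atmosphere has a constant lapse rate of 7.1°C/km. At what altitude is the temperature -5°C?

1.9 km

Height above start = (1.39 − (-5)) / 7.1 = 0.9 km
Altitude = 1000 m + 900 m = 1900 m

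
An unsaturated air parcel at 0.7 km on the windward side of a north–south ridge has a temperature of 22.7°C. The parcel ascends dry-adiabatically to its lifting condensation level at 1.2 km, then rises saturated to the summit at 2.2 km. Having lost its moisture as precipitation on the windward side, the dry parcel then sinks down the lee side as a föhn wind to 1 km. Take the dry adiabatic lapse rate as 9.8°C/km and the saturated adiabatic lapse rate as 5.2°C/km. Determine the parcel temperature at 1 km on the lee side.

24.36°C

700–1200 m, dry: Δz = 0.5 km ⇒ ΔT = -4.9°C; T = 17.8°C
1200–2200 m, saturated: Δz = 1 km ⇒ ΔT = -5.2°C; T = 12.6°C
2200–1000 m, dry descent: Δz = 1.2 km ⇒ ΔT = +11.76°C; T = 24.36°C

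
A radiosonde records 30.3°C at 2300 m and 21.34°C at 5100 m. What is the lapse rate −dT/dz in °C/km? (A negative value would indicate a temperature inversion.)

Γ = −ΔT/Δz = (30.3 − 21.34) / (5100 − 2300) m
  = 8.96°C / 2.8 km = 3.2°C/km

3.2°C/km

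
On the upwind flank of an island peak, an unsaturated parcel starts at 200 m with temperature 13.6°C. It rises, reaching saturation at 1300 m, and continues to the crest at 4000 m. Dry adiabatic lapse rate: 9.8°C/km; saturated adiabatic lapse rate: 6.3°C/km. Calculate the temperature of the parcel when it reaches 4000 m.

200 → 1300 m (dry, 9.8°C/km): ΔT = -9.8 × 1.1 = -10.78°C → T = 2.82°C
1300 → 4000 m (saturated, 6.3°C/km): ΔT = -6.3 × 2.7 = -17.01°C → T = -14.19°C

-14.19°C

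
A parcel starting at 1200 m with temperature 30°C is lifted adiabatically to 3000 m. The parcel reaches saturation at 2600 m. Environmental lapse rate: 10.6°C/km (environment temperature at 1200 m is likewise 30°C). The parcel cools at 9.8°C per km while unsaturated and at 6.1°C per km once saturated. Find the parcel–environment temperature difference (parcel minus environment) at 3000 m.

+2.92°C (parcel warmer than environment)

Parcel:
  Dry to 2600 m: -9.8 × 1.4 km = -13.72°C, so T = 16.28°C.
  Saturated to 3000 m: -6.1 × 0.4 km = -2.44°C, so T = 13.84°C.
Environment:
  Environment to 3000 m: -10.6 × 1.8 km = -19.08°C, so T = 10.92°C.
T_parcel − T_env = 13.84 − 10.92 = +2.92°C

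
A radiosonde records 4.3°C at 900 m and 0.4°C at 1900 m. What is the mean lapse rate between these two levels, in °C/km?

Γ = −ΔT/Δz = (4.3 − 0.4) / (1900 − 900) m
  = 3.9°C / 1 km = 3.9°C/km

3.9°C/km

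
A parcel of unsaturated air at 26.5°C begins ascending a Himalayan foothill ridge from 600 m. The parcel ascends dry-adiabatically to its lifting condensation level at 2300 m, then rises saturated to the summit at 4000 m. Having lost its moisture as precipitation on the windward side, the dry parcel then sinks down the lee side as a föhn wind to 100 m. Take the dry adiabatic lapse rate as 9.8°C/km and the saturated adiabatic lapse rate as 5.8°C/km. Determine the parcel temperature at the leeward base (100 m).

600–2300 m, dry: Δz = 1.7 km ⇒ ΔT = -16.66°C; T = 9.84°C
2300–4000 m, saturated: Δz = 1.7 km ⇒ ΔT = -9.86°C; T = -0.02°C
4000–100 m, dry descent: Δz = 3.9 km ⇒ ΔT = +38.22°C; T = 38.2°C

38.2°C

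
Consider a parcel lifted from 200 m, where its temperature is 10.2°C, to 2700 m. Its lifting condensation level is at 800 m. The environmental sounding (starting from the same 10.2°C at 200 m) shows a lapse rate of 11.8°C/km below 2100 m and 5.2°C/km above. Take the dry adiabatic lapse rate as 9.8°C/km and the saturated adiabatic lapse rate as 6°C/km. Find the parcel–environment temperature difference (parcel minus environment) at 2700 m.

Parcel:
  200–800 m, dry: Δz = 0.6 km ⇒ ΔT = -5.88°C; T = 4.32°C
  800–2700 m, saturated: Δz = 1.9 km ⇒ ΔT = -11.4°C; T = -7.08°C
Environment:
  200–2100 m, environment, lower layer: Δz = 1.9 km ⇒ ΔT = -22.42°C; T = -12.22°C
  2100–2700 m, environment, upper layer: Δz = 0.6 km ⇒ ΔT = -3.12°C; T = -15.34°C
T_parcel − T_env = -7.08 − (-15.34) = +8.26°C

+8.26°C (parcel warmer than environment)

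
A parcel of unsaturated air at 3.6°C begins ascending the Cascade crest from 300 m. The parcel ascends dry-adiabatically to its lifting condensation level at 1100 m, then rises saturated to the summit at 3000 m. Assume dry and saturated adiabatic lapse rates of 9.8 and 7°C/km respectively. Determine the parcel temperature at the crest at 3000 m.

-17.54°C

Dry to 1100 m: -9.8 × 0.8 km = -7.84°C, so T = -4.24°C.
Saturated to 3000 m: -7 × 1.9 km = -13.3°C, so T = -17.54°C.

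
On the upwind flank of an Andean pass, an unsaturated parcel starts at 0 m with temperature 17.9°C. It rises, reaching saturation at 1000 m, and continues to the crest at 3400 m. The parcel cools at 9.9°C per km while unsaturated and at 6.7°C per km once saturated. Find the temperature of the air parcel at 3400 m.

-8.08°C

0–1000 m, dry: Δz = 1 km ⇒ ΔT = -9.9°C; T = 8°C
1000–3400 m, saturated: Δz = 2.4 km ⇒ ΔT = -16.08°C; T = -8.08°C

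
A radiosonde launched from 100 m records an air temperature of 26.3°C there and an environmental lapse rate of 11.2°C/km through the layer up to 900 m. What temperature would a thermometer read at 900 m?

100–900 m, environmental: Δz = 0.8 km ⇒ ΔT = -8.96°C; T = 17.34°C

17.34°C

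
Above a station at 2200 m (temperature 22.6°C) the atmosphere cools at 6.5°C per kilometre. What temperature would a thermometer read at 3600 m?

13.5°C

From 2200 m to 3600 m (environmental): cools by 6.5 × 1.4 = 9.1°C, giving 13.5°C.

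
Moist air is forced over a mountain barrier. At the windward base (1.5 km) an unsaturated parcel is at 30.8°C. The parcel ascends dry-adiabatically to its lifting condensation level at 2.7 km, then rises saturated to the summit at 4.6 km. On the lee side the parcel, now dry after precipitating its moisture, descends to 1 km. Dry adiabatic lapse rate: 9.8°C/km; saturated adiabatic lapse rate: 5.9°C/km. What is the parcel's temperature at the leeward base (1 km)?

43.11°C

1500–2700 m, dry: Δz = 1.2 km ⇒ ΔT = -11.76°C; T = 19.04°C
2700–4600 m, saturated: Δz = 1.9 km ⇒ ΔT = -11.21°C; T = 7.83°C
4600–1000 m, dry descent: Δz = 3.6 km ⇒ ΔT = +35.28°C; T = 43.11°C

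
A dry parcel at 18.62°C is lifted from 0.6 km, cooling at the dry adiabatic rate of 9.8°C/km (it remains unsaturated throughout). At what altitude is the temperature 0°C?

Height above start = (18.62 − 0) / 9.8 = 1.9 km
Altitude = 600 m + 1900 m = 2500 m

2.5 km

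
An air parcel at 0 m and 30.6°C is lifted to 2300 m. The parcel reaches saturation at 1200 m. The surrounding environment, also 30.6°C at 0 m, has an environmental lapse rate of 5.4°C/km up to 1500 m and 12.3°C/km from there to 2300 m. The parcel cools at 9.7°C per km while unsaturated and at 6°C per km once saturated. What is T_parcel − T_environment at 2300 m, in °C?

Parcel:
  0–1200 m, dry: Δz = 1.2 km ⇒ ΔT = -11.64°C; T = 18.96°C
  1200–2300 m, saturated: Δz = 1.1 km ⇒ ΔT = -6.6°C; T = 12.36°C
Environment:
  0–1500 m, environment, lower layer: Δz = 1.5 km ⇒ ΔT = -8.1°C; T = 22.5°C
  1500–2300 m, environment, upper layer: Δz = 0.8 km ⇒ ΔT = -9.84°C; T = 12.66°C
T_parcel − T_env = 12.36 − 12.66 = -0.3°C

-0.3°C (parcel cooler than environment)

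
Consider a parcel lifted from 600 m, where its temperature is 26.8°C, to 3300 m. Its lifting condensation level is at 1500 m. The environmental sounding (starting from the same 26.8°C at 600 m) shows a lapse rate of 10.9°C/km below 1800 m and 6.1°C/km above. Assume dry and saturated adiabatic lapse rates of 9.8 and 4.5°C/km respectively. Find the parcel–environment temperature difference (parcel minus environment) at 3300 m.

Parcel:
  From 600 m to 1500 m (dry): cools by 9.8 × 0.9 = 8.82°C, giving 17.98°C.
  From 1500 m to 3300 m (saturated): cools by 4.5 × 1.8 = 8.1°C, giving 9.88°C.
Environment:
  From 600 m to 1800 m (environment, lower layer): cools by 10.9 × 1.2 = 13.08°C, giving 13.72°C.
  From 1800 m to 3300 m (environment, upper layer): cools by 6.1 × 1.5 = 9.15°C, giving 4.57°C.
T_parcel − T_env = 9.88 − 4.57 = +5.31°C

+5.31°C (parcel warmer than environment)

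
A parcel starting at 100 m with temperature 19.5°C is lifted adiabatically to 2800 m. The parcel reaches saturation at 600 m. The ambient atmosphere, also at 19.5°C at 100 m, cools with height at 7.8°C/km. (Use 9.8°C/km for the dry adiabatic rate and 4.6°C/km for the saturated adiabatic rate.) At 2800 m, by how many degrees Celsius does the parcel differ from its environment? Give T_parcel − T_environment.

+6.04°C (parcel warmer than environment)

Parcel:
  Dry to 600 m: -9.8 × 0.5 km = -4.9°C, so T = 14.6°C.
  Saturated to 2800 m: -4.6 × 2.2 km = -10.12°C, so T = 4.48°C.
Environment:
  Environment to 2800 m: -7.8 × 2.7 km = -21.06°C, so T = -1.56°C.
T_parcel − T_env = 4.48 − (-1.56) = +6.04°C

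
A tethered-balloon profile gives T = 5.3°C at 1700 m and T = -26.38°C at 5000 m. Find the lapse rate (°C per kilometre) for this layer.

9.6°C/km

Γ = −ΔT/Δz = (5.3 − (-26.38)) / (5000 − 1700) m
  = 31.68°C / 3.3 km = 9.6°C/km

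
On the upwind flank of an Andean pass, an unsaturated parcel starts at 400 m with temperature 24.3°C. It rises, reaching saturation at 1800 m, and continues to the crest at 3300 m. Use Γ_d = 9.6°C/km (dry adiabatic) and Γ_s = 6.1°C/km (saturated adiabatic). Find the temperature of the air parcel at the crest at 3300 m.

Dry to 1800 m: -9.6 × 1.4 km = -13.44°C, so T = 10.86°C.
Saturated to 3300 m: -6.1 × 1.5 km = -9.15°C, so T = 1.71°C.

1.71°C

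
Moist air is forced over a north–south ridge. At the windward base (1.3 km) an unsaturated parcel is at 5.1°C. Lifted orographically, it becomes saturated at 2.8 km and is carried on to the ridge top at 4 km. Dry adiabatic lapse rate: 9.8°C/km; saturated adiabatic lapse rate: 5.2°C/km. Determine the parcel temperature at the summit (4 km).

1300 → 2800 m (dry, 9.8°C/km): ΔT = -9.8 × 1.5 = -14.7°C → T = -9.6°C
2800 → 4000 m (saturated, 5.2°C/km): ΔT = -5.2 × 1.2 = -6.24°C → T = -15.84°C

-15.84°C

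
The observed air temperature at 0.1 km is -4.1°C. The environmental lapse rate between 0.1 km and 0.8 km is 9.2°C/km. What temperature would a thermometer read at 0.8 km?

From 100 m to 800 m (environmental): cools by 9.2 × 0.7 = 6.44°C, giving -10.54°C.

-10.54°C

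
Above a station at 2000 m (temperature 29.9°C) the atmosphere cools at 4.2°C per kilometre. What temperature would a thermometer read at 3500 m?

23.6°C

From 2000 m to 3500 m (environmental): cools by 4.2 × 1.5 = 6.3°C, giving 23.6°C.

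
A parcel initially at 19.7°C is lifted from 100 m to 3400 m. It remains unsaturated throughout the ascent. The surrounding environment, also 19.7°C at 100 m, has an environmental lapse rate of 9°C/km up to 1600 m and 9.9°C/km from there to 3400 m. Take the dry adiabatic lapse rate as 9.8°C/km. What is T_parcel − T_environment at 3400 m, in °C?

-1.02°C (parcel cooler than environment)

Parcel:
  Dry to 3400 m: -9.8 × 3.3 km = -32.34°C, so T = -12.64°C.
Environment:
  Environment, lower layer to 1600 m: -9 × 1.5 km = -13.5°C, so T = 6.2°C.
  Environment, upper layer to 3400 m: -9.9 × 1.8 km = -17.82°C, so T = -11.62°C.
T_parcel − T_env = -12.64 − (-11.62) = -1.02°C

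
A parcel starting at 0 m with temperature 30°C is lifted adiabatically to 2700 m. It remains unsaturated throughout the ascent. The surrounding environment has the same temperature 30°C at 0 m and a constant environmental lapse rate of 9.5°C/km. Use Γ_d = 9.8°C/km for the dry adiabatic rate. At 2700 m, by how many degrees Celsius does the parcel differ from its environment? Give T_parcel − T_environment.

Parcel:
  Dry to 2700 m: -9.8 × 2.7 km = -26.46°C, so T = 3.54°C.
Environment:
  Environment to 2700 m: -9.5 × 2.7 km = -25.65°C, so T = 4.35°C.
T_parcel − T_env = 3.54 − 4.35 = -0.81°C

-0.81°C (parcel cooler than environment)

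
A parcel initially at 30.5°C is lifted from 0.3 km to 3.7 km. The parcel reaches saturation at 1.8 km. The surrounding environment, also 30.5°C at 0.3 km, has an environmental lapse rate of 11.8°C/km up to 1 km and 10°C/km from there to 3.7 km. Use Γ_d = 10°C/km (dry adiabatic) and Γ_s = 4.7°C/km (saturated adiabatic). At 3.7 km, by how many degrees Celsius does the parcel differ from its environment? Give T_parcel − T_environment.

Parcel:
  Dry to 1800 m: -10 × 1.5 km = -15°C, so T = 15.5°C.
  Saturated to 3700 m: -4.7 × 1.9 km = -8.93°C, so T = 6.57°C.
Environment:
  Environment, lower layer to 1000 m: -11.8 × 0.7 km = -8.26°C, so T = 22.24°C.
  Environment, upper layer to 3700 m: -10 × 2.7 km = -27°C, so T = -4.76°C.
T_parcel − T_env = 6.57 − (-4.76) = +11.33°C

+11.33°C (parcel warmer than environment)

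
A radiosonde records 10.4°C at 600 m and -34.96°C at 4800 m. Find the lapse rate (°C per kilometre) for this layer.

10.8°C/km

Γ = −ΔT/Δz = (10.4 − (-34.96)) / (4800 − 600) m
  = 45.36°C / 4.2 km = 10.8°C/km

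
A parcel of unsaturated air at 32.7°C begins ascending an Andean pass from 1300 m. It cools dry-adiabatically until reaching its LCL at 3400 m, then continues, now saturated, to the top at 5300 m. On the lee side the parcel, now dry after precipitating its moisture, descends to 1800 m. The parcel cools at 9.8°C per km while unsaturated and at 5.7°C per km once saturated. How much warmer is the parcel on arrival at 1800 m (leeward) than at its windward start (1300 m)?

+2.89°C

From 1300 m to 3400 m (dry): cools by 9.8 × 2.1 = 20.58°C, giving 12.12°C.
From 3400 m to 5300 m (saturated): cools by 5.7 × 1.9 = 10.83°C, giving 1.29°C.
From 5300 m to 1800 m (dry descent): warms by 9.8 × 3.5 = 34.3°C, giving 35.59°C.
Net change vs windward start: 35.59 − 32.7 = +2.89°C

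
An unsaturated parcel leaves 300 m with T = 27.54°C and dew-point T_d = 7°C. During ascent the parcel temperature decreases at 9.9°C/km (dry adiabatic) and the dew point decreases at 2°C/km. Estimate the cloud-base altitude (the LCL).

T and T_d converge at 9.9 − 2 = 7.9°C per km
Height above start = (27.54 − 7) / 7.9 = 2.6 km
LCL altitude = 300 m + 2600 m = 2900 m

2900 m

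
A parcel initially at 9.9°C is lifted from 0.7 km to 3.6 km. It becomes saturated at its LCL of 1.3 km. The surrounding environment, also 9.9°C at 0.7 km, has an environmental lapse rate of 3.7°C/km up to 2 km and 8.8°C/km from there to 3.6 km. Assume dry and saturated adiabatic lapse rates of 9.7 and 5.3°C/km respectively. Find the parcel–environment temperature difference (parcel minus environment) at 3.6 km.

+0.88°C (parcel warmer than environment)

Parcel:
  From 700 m to 1300 m (dry): cools by 9.7 × 0.6 = 5.82°C, giving 4.08°C.
  From 1300 m to 3600 m (saturated): cools by 5.3 × 2.3 = 12.19°C, giving -8.11°C.
Environment:
  From 700 m to 2000 m (environment, lower layer): cools by 3.7 × 1.3 = 4.81°C, giving 5.09°C.
  From 2000 m to 3600 m (environment, upper layer): cools by 8.8 × 1.6 = 14.08°C, giving -8.99°C.
T_parcel − T_env = -8.11 − (-8.99) = +0.88°C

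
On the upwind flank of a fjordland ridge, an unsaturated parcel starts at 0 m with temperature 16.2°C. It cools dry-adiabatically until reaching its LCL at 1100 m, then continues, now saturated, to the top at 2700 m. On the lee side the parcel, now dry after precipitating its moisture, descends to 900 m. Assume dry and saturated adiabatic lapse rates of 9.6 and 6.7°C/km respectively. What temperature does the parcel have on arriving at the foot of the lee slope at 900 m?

0–1100 m, dry: Δz = 1.1 km ⇒ ΔT = -10.56°C; T = 5.64°C
1100–2700 m, saturated: Δz = 1.6 km ⇒ ΔT = -10.72°C; T = -5.08°C
2700–900 m, dry descent: Δz = 1.8 km ⇒ ΔT = +17.28°C; T = 12.2°C

12.2°C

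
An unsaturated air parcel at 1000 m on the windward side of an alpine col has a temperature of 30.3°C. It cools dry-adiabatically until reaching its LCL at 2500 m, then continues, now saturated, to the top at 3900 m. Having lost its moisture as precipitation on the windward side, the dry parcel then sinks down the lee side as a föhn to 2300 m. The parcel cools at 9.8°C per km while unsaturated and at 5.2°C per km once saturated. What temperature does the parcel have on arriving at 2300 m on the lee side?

From 1000 m to 2500 m (dry): cools by 9.8 × 1.5 = 14.7°C, giving 15.6°C.
From 2500 m to 3900 m (saturated): cools by 5.2 × 1.4 = 7.28°C, giving 8.32°C.
From 3900 m to 2300 m (dry descent): warms by 9.8 × 1.6 = 15.68°C, giving 24°C.

24°C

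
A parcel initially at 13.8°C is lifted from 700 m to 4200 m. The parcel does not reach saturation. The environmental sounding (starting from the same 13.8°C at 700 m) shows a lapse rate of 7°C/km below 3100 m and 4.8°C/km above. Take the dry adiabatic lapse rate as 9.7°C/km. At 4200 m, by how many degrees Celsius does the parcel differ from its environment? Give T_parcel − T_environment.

Parcel:
  Dry to 4200 m: -9.7 × 3.5 km = -33.95°C, so T = -20.15°C.
Environment:
  Environment, lower layer to 3100 m: -7 × 2.4 km = -16.8°C, so T = -3°C.
  Environment, upper layer to 4200 m: -4.8 × 1.1 km = -5.28°C, so T = -8.28°C.
T_parcel − T_env = -20.15 − (-8.28) = -11.87°C

-11.87°C (parcel cooler than environment)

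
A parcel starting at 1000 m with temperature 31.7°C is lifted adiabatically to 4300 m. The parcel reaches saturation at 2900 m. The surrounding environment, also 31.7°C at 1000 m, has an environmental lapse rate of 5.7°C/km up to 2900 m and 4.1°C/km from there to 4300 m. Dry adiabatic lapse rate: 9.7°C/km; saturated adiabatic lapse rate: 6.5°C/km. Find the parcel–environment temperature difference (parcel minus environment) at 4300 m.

Parcel:
  Dry to 2900 m: -9.7 × 1.9 km = -18.43°C, so T = 13.27°C.
  Saturated to 4300 m: -6.5 × 1.4 km = -9.1°C, so T = 4.17°C.
Environment:
  Environment, lower layer to 2900 m: -5.7 × 1.9 km = -10.83°C, so T = 20.87°C.
  Environment, upper layer to 4300 m: -4.1 × 1.4 km = -5.74°C, so T = 15.13°C.
T_parcel − T_env = 4.17 − 15.13 = -10.96°C

-10.96°C (parcel cooler than environment)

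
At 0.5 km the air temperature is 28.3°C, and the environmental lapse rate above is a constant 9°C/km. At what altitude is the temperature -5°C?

Height above start = (28.3 − (-5)) / 9 = 3.7 km
Altitude = 500 m + 3700 m = 4200 m

4.2 km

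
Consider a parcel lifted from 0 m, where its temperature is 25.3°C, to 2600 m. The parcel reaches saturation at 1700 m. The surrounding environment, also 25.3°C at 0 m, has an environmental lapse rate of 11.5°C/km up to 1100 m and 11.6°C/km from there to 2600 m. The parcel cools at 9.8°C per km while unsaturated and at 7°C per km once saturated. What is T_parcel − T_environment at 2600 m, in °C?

Parcel:
  0 → 1700 m (dry, 9.8°C/km): ΔT = -9.8 × 1.7 = -16.66°C → T = 8.64°C
  1700 → 2600 m (saturated, 7°C/km): ΔT = -7 × 0.9 = -6.3°C → T = 2.34°C
Environment:
  0 → 1100 m (environment, lower layer, 11.5°C/km): ΔT = -11.5 × 1.1 = -12.65°C → T = 12.65°C
  1100 → 2600 m (environment, upper layer, 11.6°C/km): ΔT = -11.6 × 1.5 = -17.4°C → T = -4.75°C
T_parcel − T_env = 2.34 − (-4.75) = +7.09°C

+7.09°C (parcel warmer than environment)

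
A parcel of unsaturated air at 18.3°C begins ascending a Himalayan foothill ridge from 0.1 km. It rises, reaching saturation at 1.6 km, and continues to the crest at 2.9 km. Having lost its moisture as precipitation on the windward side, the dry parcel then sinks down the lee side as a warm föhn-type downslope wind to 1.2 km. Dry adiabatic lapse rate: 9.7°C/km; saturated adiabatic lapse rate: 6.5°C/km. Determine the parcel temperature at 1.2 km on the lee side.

100 → 1600 m (dry, 9.7°C/km): ΔT = -9.7 × 1.5 = -14.55°C → T = 3.75°C
1600 → 2900 m (saturated, 6.5°C/km): ΔT = -6.5 × 1.3 = -8.45°C → T = -4.7°C
2900 → 1200 m (dry descent, 9.7°C/km): ΔT = +9.7 × 1.7 = +16.49°C → T = 11.79°C

11.79°C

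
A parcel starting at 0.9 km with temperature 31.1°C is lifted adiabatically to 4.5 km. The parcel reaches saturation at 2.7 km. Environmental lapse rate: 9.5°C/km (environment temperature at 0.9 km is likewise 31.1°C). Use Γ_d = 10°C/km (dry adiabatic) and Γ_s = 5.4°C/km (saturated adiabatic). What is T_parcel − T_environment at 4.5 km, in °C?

+6.48°C (parcel warmer than environment)

Parcel:
  900 → 2700 m (dry, 10°C/km): ΔT = -10 × 1.8 = -18°C → T = 13.1°C
  2700 → 4500 m (saturated, 5.4°C/km): ΔT = -5.4 × 1.8 = -9.72°C → T = 3.38°C
Environment:
  900 → 4500 m (environment, 9.5°C/km): ΔT = -9.5 × 3.6 = -34.2°C → T = -3.1°C
T_parcel − T_env = 3.38 − (-3.1) = +6.48°C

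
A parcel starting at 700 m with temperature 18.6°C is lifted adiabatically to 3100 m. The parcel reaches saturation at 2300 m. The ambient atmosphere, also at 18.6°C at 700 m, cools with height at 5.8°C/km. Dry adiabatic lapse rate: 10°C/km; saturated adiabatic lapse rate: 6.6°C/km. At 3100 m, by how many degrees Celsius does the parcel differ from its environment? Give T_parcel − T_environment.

-7.36°C (parcel cooler than environment)

Parcel:
  Dry to 2300 m: -10 × 1.6 km = -16°C, so T = 2.6°C.
  Saturated to 3100 m: -6.6 × 0.8 km = -5.28°C, so T = -2.68°C.
Environment:
  Environment to 3100 m: -5.8 × 2.4 km = -13.92°C, so T = 4.68°C.
T_parcel − T_env = -2.68 − 4.68 = -7.36°C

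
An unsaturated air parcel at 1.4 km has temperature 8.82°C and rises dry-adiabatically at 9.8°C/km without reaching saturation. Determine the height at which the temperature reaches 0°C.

Height above start = (8.82 − 0) / 9.8 = 0.9 km
Altitude = 1400 m + 900 m = 2300 m

2.3 km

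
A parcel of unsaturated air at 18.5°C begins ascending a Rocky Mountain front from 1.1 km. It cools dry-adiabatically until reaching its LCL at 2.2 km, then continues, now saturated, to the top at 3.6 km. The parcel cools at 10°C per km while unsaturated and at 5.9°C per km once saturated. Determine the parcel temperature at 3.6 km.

1100 → 2200 m (dry, 10°C/km): ΔT = -10 × 1.1 = -11°C → T = 7.5°C
2200 → 3600 m (saturated, 5.9°C/km): ΔT = -5.9 × 1.4 = -8.26°C → T = -0.76°C

-0.76°C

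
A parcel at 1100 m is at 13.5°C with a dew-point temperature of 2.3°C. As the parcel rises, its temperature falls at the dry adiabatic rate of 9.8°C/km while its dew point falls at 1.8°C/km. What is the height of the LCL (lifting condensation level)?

T and T_d converge at 9.8 − 1.8 = 8°C per km
Height above start = (13.5 − 2.3) / 8 = 1.4 km
LCL altitude = 1100 m + 1400 m = 2500 m

2500 m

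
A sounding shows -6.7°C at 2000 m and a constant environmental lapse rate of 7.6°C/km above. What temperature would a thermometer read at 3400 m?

Environmental to 3400 m: -7.6 × 1.4 km = -10.64°C, so T = -17.34°C.

-17.34°C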